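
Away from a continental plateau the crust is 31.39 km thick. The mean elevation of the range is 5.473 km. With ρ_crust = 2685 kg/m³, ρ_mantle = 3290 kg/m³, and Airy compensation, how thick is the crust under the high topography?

Root depth r = h ρ_c / (ρ_m − ρ_c) = 5.473 km × 2685 / 605 = 24.29 km.
Total thickness = T + h + r = 31.39 km + 5.473 km + 24.29 km = 61.2 km.

61.2 km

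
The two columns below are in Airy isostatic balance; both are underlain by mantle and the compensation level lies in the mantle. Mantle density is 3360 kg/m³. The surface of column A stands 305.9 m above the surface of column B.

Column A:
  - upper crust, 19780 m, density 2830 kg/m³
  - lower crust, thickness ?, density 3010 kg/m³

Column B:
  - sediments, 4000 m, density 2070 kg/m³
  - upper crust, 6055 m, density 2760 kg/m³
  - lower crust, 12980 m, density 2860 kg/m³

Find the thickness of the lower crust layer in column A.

Take the compensation level at the base of the deeper column (depth z_c below the surface of column A) and equate Σ ρ_i t_i down to z_c; mantle fills any gap and the z_c terms cancel.
Column A: 19780×2830 + x×3010 + (z_c − 19780 − x)×3360
Column B: 305.9×0 + 4000×2070 + 6055×2760 + 12980×2860 + (z_c − 305.9 − 23035)×3360
The z_c×3360 term appears on both sides and cancels. Collect the known terms of each column as K = Σ(ρt)_known − 3360 × (depth of known layers): K_A = 55977400 − 3360×19780 = −10483400; K_B = 62114600 − 3360×(305.9 + 23035) = −16310824.
Balance: K_A − x×(3360 − 3010) = K_B, so x = (K_A − K_B)/(3360 − 3010) = 5827420/350 = 16600 m.

16600 m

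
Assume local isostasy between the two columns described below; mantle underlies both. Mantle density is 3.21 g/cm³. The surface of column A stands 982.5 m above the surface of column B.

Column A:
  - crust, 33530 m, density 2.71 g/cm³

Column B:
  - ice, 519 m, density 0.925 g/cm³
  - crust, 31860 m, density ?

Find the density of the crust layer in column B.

2.82 g/cm³

Take the compensation level at the base of the deeper column (depth z_c below the surface of column A) and equate Σ ρ_i t_i down to z_c; mantle fills any gap and the z_c terms cancel.
Column A: 33530×2.71 + (z_c − 33530)×3.21
Column B: 982.5×0 + 519×0.925 + 31860×ρ + (z_c − 982.5 − 32379)×3.21
The z_c×3.21 term appears on both sides and cancels. Collect the known terms of each column as K = Σ(ρt)_known − 3.21 × (depth of known layers): K_A = 90866.3 − 3.21×33530 = −16765; K_B = 480.075 − 3.21×(982.5 + 32379) = −106610.34.
Balance: K_A = K_B + 31860×ρ, so ρ = (K_A − K_B)/31860 = 89845.3/31860 = 2.82 g/cm³.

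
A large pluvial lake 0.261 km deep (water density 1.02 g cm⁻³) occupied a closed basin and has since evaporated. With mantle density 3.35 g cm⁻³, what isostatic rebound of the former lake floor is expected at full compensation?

u = d ρ_w/ρ_m = 0.261 km × 1.02/3.35 = 0.0795 km.

0.0795 km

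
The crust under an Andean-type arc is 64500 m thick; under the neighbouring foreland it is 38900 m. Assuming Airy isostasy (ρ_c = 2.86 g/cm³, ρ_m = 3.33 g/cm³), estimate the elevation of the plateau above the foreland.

3610 m

Excess crust Δ = 64500 m − 38900 m = 25600 m, split between elevation h and root r with h + r = Δ.
Airy balance ρ_c h = (ρ_m − ρ_c) r gives r = h ρ_c/(ρ_m − ρ_c), so h (1 + ρ_c/(ρ_m − ρ_c)) = Δ, i.e. h = Δ (ρ_m − ρ_c)/ρ_m.
h = 25600 m × 0.47/3.33 = 3610 m.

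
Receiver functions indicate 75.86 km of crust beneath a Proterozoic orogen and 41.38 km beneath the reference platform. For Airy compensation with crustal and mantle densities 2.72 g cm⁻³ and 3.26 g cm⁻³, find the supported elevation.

Excess crust Δ = 75.86 km − 41.38 km = 34.48 km, split between elevation h and root r with h + r = Δ.
Airy balance ρ_c h = (ρ_m − ρ_c) r gives r = h ρ_c/(ρ_m − ρ_c), so h (1 + ρ_c/(ρ_m − ρ_c)) = Δ, i.e. h = Δ (ρ_m − ρ_c)/ρ_m.
h = 34.48 km × 0.54/3.26 = 5.71 km.

5.71 km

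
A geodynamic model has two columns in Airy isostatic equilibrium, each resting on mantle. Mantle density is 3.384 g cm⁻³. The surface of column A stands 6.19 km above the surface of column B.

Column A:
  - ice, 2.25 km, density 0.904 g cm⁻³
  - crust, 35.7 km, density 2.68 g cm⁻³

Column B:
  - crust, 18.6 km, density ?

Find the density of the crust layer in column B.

2.86 g cm⁻³

Take the compensation level at the base of the deeper column (depth z_c below the surface of column A) and equate Σ ρ_i t_i down to z_c; mantle fills any gap and the z_c terms cancel.
Column A: 2.25×0.904 + 35.7×2.68 + (z_c − 37.95)×3.384
Column B: 6.19×0 + 18.6×ρ + (z_c − 6.19 − 18.6)×3.384
The z_c×3.384 term appears on both sides and cancels. Collect the known terms of each column as K = Σ(ρt)_known − 3.384 × (depth of known layers): K_A = 97.71 − 3.384×37.95 = −30.7128; K_B = 0 − 3.384×(6.19 + 18.6) = −83.88936.
Balance: K_A = K_B + 18.6×ρ, so ρ = (K_A − K_B)/18.6 = 53.1766/18.6 = 2.86 g cm⁻³.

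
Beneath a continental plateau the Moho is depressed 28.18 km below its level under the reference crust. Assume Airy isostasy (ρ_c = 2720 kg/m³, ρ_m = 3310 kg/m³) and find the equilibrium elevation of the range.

6.11 km

For local isostatic compensation: ρ_c h = (ρ_m − ρ_c) r.
h = r (ρ_m − ρ_c) / ρ_c = 28.18 km × (3310 − 2720) / 2720 = 6.11 km.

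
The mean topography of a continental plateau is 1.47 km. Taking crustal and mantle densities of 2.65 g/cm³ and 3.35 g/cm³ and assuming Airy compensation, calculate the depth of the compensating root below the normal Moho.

In Airy isostatic equilibrium: the weight of the topography is balanced by the buoyancy of the root, ρ_c h = (ρ_m − ρ_c) r.
r = h · ρ_c / (ρ_m − ρ_c) = 1.47 km × 2.65 / (3.35 − 2.65) = 5.57 km.

5.57 km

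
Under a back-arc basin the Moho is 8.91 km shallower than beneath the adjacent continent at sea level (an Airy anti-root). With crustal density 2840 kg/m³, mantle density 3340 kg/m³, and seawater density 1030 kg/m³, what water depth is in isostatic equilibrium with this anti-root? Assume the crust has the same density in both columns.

2.46 km

Replacing a thickness d of crust by seawater at the top must be balanced by replacing crust with mantle at the base: d (ρ_c − ρ_w) = a (ρ_m − ρ_c).
d = a (ρ_m − ρ_c)/(ρ_c − ρ_w) = 8.91 km × 500/1810 = 2.46 km.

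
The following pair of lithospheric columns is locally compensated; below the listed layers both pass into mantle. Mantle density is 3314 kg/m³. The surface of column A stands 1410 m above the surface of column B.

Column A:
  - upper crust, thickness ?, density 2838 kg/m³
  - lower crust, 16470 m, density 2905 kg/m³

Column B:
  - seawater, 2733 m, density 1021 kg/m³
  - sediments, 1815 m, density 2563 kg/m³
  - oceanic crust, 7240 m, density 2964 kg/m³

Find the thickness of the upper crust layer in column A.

Take the compensation level at the base of the deeper column (depth z_c below the surface of column A) and equate Σ ρ_i t_i down to z_c; mantle fills any gap and the z_c terms cancel.
Column A: x×2838 + 16470×2905 + (z_c − 16470 − x)×3314
Column B: 1410×0 + 2733×1021 + 1815×2563 + 7240×2964 + (z_c − 1410 − 11788)×3314
The z_c×3314 term appears on both sides and cancels. Collect the known terms of each column as K = Σ(ρt)_known − 3314 × (depth of known layers): K_A = 47845350 − 3314×16470 = −6736230; K_B = 28901598 − 3314×(1410 + 11788) = −14836574.
Balance: K_A − x×(3314 − 2838) = K_B, so x = (K_A − K_B)/(3314 − 2838) = 8100340/476 = 17000 m.

17000 m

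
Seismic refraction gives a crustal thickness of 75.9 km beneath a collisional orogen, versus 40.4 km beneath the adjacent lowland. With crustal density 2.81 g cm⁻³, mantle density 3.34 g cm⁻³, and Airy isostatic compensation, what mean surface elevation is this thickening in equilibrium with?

5.63 km

Excess crust Δ = 75.9 km − 40.4 km = 35.5 km, split between elevation h and root r with h + r = Δ.
Airy balance ρ_c h = (ρ_m − ρ_c) r gives r = h ρ_c/(ρ_m − ρ_c), so h (1 + ρ_c/(ρ_m − ρ_c)) = Δ, i.e. h = Δ (ρ_m − ρ_c)/ρ_m.
h = 35.5 km × 0.53/3.34 = 5.63 km.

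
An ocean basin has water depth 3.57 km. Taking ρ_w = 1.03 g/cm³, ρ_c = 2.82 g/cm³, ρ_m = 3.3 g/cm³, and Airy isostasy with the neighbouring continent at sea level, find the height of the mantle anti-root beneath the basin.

By Archimedes' principle applied to the lithosphere: replacing crust with seawater at the top is compensated by replacing crust with mantle at the base: d (ρ_c − ρ_w) = a (ρ_m − ρ_c).
a = d (ρ_c − ρ_w)/(ρ_m − ρ_c) = 3.57 km × 1.79/0.48 = 13.3 km.

13.3 km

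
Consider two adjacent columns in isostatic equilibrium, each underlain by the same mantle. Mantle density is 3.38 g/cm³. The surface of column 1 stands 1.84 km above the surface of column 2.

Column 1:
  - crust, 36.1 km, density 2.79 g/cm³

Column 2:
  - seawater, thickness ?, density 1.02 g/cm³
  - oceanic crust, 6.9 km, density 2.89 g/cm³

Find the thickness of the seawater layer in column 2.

Take the compensation level at the base of the deeper column (depth z_c below the surface of column 1) and equate Σ ρ_i t_i down to z_c; mantle fills any gap and the z_c terms cancel.
Column 1: 36.1×2.79 + (z_c − 36.1)×3.38
Column 2: 1.84×0 + x×1.02 + 6.9×2.89 + (z_c − 1.84 − 6.9 − x)×3.38
The z_c×3.38 term appears on both sides and cancels. Collect the known terms of each column as K = Σ(ρt)_known − 3.38 × (depth of known layers): K_1 = 100.719 − 3.38×36.1 = −21.299; K_2 = 19.941 − 3.38×(1.84 + 6.9) = −9.6002.
Balance: K_1 = K_2 − x×(3.38 − 1.02), so x = (K_2 − K_1)/(3.38 − 1.02) = 11.6988/2.36 = 4.96 km.

4.96 km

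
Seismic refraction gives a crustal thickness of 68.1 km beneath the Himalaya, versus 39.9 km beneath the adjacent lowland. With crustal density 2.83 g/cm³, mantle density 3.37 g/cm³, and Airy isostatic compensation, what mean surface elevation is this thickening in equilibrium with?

Excess crust Δ = 68.1 km − 39.9 km = 28.2 km, split between elevation h and root r with h + r = Δ.
Airy balance ρ_c h = (ρ_m − ρ_c) r gives r = h ρ_c/(ρ_m − ρ_c), so h (1 + ρ_c/(ρ_m − ρ_c)) = Δ, i.e. h = Δ (ρ_m − ρ_c)/ρ_m.
h = 28.2 km × 0.54/3.37 = 4.52 km.

4.52 km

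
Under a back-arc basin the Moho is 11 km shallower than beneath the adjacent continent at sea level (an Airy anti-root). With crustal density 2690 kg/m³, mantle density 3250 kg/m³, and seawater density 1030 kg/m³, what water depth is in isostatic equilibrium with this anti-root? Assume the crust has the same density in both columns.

Replacing a thickness d of crust by seawater at the top must be balanced by replacing crust with mantle at the base: d (ρ_c − ρ_w) = a (ρ_m − ρ_c).
d = a (ρ_m − ρ_c)/(ρ_c − ρ_w) = 11 km × 560/1660 = 3.71 km.

3.71 km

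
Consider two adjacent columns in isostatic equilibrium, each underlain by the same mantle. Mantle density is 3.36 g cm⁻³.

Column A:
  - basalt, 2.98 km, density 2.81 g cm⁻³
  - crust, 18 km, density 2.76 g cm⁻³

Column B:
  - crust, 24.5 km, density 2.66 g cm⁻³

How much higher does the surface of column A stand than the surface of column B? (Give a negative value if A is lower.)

For any compensation level in the mantle, the mantle terms cancel and isostasy reduces to e = (Σt_A − Σt_B) − (Σ(ρt)_A − Σ(ρt)_B) / ρ_m.
Σt_A = 20.98 km; Σt_B = 24.5 km; Σ(ρt)_A = 58.0538; Σ(ρt)_B = 65.17 (in km·g cm⁻³).
e = (20.98 − 24.5) − (58.0538 − 65.17) / 3.36 = −1.4 km.

−1.4 km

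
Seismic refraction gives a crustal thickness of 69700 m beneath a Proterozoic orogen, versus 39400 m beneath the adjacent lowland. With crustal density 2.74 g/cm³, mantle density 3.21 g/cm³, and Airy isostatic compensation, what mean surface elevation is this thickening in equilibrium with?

Excess crust Δ = 69700 m − 39400 m = 30300 m, split between elevation h and root r with h + r = Δ.
Airy balance ρ_c h = (ρ_m − ρ_c) r gives r = h ρ_c/(ρ_m − ρ_c), so h (1 + ρ_c/(ρ_m − ρ_c)) = Δ, i.e. h = Δ (ρ_m − ρ_c)/ρ_m.
h = 30300 m × 0.47/3.21 = 4440 m.

4440 m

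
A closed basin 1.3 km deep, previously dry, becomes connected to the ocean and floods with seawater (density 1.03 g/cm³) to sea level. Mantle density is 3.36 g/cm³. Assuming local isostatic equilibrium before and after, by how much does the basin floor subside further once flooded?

After flooding the water column is d + s deep. Its weight must equal the weight of mantle displaced by the extra subsidence s: (d + s) ρ_w = s ρ_m.
s = d ρ_w / (ρ_m − ρ_w) = 1.3 km × 1.03/(3.36 − 1.03) = 0.575 km.

0.575 km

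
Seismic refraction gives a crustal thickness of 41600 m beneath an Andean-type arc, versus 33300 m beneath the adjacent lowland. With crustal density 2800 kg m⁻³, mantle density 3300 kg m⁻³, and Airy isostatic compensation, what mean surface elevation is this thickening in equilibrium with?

1260 m

Excess crust Δ = 41600 m − 33300 m = 8300 m, split between elevation h and root r with h + r = Δ.
Airy balance ρ_c h = (ρ_m − ρ_c) r gives r = h ρ_c/(ρ_m − ρ_c), so h (1 + ρ_c/(ρ_m − ρ_c)) = Δ, i.e. h = Δ (ρ_m − ρ_c)/ρ_m.
h = 8300 m × 500/3300 = 1260 m.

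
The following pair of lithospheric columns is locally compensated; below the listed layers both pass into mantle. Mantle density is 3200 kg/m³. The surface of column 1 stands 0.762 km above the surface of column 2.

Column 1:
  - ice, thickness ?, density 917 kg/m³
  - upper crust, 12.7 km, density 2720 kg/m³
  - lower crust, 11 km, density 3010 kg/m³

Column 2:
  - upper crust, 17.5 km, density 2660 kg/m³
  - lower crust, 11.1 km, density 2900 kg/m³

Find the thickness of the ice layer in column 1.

3.08 km

Take the compensation level at the base of the deeper column (depth z_c below the surface of column 1) and equate Σ ρ_i t_i down to z_c; mantle fills any gap and the z_c terms cancel.
Column 1: x×917 + 12.7×2720 + 11×3010 + (z_c − 23.7 − x)×3200
Column 2: 0.762×0 + 17.5×2660 + 11.1×2900 + (z_c − 0.762 − 28.6)×3200
The z_c×3200 term appears on both sides and cancels. Collect the known terms of each column as K = Σ(ρt)_known − 3200 × (depth of known layers): K_1 = 67654 − 3200×23.7 = −8186; K_2 = 78740 − 3200×(0.762 + 28.6) = −15218.4.
Balance: K_1 − x×(3200 − 917) = K_2, so x = (K_1 − K_2)/(3200 − 917) = 7032.4/2283 = 3.08 km.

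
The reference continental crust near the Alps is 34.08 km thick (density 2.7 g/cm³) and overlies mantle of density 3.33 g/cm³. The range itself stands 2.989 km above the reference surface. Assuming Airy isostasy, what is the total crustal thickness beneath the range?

49.9 km

Root depth r = h ρ_c / (ρ_m − ρ_c) = 2.989 km × 2.7 / 0.63 = 12.81 km.
Total thickness = T + h + r = 34.08 km + 2.989 km + 12.81 km = 49.9 km.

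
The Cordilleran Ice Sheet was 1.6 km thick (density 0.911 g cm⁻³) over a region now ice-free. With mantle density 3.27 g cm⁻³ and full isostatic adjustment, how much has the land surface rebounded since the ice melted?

0.446 km

Removing the load lets mantle flow back in; uplift u satisfies ρ_ice t = ρ_m u.
u = t ρ_ice/ρ_m = 1.6 km × 0.911/3.27 = 0.446 km.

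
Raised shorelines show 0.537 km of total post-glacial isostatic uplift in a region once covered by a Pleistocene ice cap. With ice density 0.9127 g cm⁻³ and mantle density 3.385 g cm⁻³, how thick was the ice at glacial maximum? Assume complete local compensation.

1.99 km

u = t ρ_ice/ρ_m → t = u ρ_m/ρ_ice = 0.537 km × 3.385/0.9127 = 1.99 km.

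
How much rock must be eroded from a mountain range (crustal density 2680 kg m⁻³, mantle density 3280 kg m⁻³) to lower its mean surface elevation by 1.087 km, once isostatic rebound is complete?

Net drop Δ = e − u = e − e ρ_c/ρ_m = e (ρ_m − ρ_c)/ρ_m.
e = Δ ρ_m/(ρ_m − ρ_c) = 1.087 km × 3280/600 = 5.94 km.

5.94 km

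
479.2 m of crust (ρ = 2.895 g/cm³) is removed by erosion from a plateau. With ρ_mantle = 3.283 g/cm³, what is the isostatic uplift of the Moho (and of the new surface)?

423 m

Unloading: uplift u = e ρ_c/ρ_m = 479.2 m × 2.895/3.283 = 423 m.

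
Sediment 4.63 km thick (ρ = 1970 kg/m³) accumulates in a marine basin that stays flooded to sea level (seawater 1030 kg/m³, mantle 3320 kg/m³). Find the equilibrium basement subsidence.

Submarine loading: the sediment displaces seawater, and the subsidence is in turn flooded, so s (ρ_m − ρ_w) = t (ρ_sed − ρ_w).
s = 4.63 km × (1970 − 1030) / (3320 − 1030) = 1.9 km.

1.9 km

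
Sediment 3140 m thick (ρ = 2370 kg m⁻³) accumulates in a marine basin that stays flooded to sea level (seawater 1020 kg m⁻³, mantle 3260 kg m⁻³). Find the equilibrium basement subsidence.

1890 m

Submarine loading: the sediment displaces seawater, and the subsidence is in turn flooded, so s (ρ_m − ρ_w) = t (ρ_sed − ρ_w).
s = 3140 m × (2370 − 1020) / (3260 − 1020) = 1890 m.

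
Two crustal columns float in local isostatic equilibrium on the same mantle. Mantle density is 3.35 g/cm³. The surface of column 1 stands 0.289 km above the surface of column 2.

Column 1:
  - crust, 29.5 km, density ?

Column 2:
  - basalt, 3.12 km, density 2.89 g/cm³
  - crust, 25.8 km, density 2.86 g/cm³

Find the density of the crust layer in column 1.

Take the compensation level at the base of the deeper column (depth z_c below the surface of column 1) and equate Σ ρ_i t_i down to z_c; mantle fills any gap and the z_c terms cancel.
Column 1: 29.5×ρ + (z_c − 29.5)×3.35
Column 2: 0.289×0 + 3.12×2.89 + 25.8×2.86 + (z_c − 0.289 − 28.92)×3.35
The z_c×3.35 term appears on both sides and cancels. Collect the known terms of each column as K = Σ(ρt)_known − 3.35 × (depth of known layers): K_1 = 0 − 3.35×29.5 = −98.825; K_2 = 82.8048 − 3.35×(0.289 + 28.92) = −15.04535.
Balance: K_1 + 29.5×ρ = K_2, so ρ = (K_2 − K_1)/29.5 = 83.7796/29.5 = 2.84 g/cm³.

2.84 g/cm³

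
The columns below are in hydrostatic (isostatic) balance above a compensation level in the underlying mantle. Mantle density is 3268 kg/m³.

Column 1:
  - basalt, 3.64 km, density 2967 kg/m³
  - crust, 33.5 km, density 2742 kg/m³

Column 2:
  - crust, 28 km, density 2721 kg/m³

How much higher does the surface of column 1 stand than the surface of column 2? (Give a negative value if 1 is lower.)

For any compensation level in the mantle, the mantle terms cancel and isostasy reduces to e = (Σt_1 − Σt_2) − (Σ(ρt)_1 − Σ(ρt)_2) / ρ_m.
Σt_1 = 37.14 km; Σt_2 = 28 km; Σ(ρt)_1 = 102656.88; Σ(ρt)_2 = 76188 (in km·kg/m³).
e = (37.14 − 28) − (102656.88 − 76188) / 3268 = 1.04 km.

1.04 km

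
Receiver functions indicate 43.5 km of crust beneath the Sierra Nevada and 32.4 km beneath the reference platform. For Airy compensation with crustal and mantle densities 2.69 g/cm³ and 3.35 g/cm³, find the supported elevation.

2.19 km

Excess crust Δ = 43.5 km − 32.4 km = 11.1 km, split between elevation h and root r with h + r = Δ.
Airy balance ρ_c h = (ρ_m − ρ_c) r gives r = h ρ_c/(ρ_m − ρ_c), so h (1 + ρ_c/(ρ_m − ρ_c)) = Δ, i.e. h = Δ (ρ_m − ρ_c)/ρ_m.
h = 11.1 km × 0.66/3.35 = 2.19 km.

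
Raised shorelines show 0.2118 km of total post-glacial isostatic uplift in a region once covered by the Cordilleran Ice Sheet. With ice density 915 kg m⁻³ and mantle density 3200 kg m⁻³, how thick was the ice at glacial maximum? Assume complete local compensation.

u = t ρ_ice/ρ_m → t = u ρ_m/ρ_ice = 0.2118 km × 3200/915 = 0.741 km.

0.741 km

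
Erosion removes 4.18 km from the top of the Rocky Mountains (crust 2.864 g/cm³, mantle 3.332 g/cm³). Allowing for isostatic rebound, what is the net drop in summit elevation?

Rebound u = e ρ_c/ρ_m = 4.18 km × 2.864/3.332 = 3.593 km.
Net surface drop = e − u = 4.18 km − 3.593 km = e (ρ_m − ρ_c)/ρ_m = 0.587 km.

0.587 km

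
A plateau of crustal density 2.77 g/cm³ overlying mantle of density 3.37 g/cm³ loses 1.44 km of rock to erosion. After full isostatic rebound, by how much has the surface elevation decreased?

0.256 km

Rebound u = e ρ_c/ρ_m = 1.44 km × 2.77/3.37 = 1.184 km.
Net surface drop = e − u = 1.44 km − 1.184 km = e (ρ_m − ρ_c)/ρ_m = 0.256 km.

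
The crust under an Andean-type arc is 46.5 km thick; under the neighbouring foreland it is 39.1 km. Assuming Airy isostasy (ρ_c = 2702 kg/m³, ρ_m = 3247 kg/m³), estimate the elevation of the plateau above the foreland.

1.24 km

Excess crust Δ = 46.5 km − 39.1 km = 7.4 km, split between elevation h and root r with h + r = Δ.
Airy balance ρ_c h = (ρ_m − ρ_c) r gives r = h ρ_c/(ρ_m − ρ_c), so h (1 + ρ_c/(ρ_m − ρ_c)) = Δ, i.e. h = Δ (ρ_m − ρ_c)/ρ_m.
h = 7.4 km × 545/3247 = 1.24 km.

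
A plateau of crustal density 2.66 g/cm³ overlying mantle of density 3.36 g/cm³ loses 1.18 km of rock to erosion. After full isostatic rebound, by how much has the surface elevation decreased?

0.246 km

Rebound u = e ρ_c/ρ_m = 1.18 km × 2.66/3.36 = 0.9342 km.
Net surface drop = e − u = 1.18 km − 0.9342 km = e (ρ_m − ρ_c)/ρ_m = 0.246 km.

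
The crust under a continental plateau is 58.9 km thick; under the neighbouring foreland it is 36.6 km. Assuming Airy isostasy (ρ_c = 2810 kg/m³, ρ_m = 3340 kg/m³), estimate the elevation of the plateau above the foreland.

3.54 km

Excess crust Δ = 58.9 km − 36.6 km = 22.3 km, split between elevation h and root r with h + r = Δ.
Airy balance ρ_c h = (ρ_m − ρ_c) r gives r = h ρ_c/(ρ_m − ρ_c), so h (1 + ρ_c/(ρ_m − ρ_c)) = Δ, i.e. h = Δ (ρ_m − ρ_c)/ρ_m.
h = 22.3 km × 530/3340 = 3.54 km.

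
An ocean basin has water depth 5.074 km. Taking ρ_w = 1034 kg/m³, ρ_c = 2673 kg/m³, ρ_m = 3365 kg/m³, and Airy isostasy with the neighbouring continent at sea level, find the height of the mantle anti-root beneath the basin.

12 km

In Airy isostatic equilibrium: replacing crust with seawater at the top is compensated by replacing crust with mantle at the base: d (ρ_c − ρ_w) = a (ρ_m − ρ_c).
a = d (ρ_c − ρ_w)/(ρ_m − ρ_c) = 5.074 km × 1639/692 = 12 km.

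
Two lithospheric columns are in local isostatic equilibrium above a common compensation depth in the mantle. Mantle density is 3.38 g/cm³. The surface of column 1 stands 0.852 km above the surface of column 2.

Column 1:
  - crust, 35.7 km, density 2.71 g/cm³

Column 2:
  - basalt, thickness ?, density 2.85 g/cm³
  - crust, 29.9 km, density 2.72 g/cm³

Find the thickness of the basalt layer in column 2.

Take the compensation level at the base of the deeper column (depth z_c below the surface of column 1) and equate Σ ρ_i t_i down to z_c; mantle fills any gap and the z_c terms cancel.
Column 1: 35.7×2.71 + (z_c − 35.7)×3.38
Column 2: 0.852×0 + x×2.85 + 29.9×2.72 + (z_c − 0.852 − 29.9 − x)×3.38
The z_c×3.38 term appears on both sides and cancels. Collect the known terms of each column as K = Σ(ρt)_known − 3.38 × (depth of known layers): K_1 = 96.747 − 3.38×35.7 = −23.919; K_2 = 81.328 − 3.38×(0.852 + 29.9) = −22.61376.
Balance: K_1 = K_2 − x×(3.38 − 2.85), so x = (K_2 − K_1)/(3.38 − 2.85) = 1.30524/0.53 = 2.46 km.

2.46 km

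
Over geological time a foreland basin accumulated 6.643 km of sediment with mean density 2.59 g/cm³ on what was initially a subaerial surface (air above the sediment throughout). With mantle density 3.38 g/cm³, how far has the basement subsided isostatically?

Subaerial load: s = t ρ_sed / ρ_m = 6.643 km × 2.59/3.38 = 5.09 km.

5.09 km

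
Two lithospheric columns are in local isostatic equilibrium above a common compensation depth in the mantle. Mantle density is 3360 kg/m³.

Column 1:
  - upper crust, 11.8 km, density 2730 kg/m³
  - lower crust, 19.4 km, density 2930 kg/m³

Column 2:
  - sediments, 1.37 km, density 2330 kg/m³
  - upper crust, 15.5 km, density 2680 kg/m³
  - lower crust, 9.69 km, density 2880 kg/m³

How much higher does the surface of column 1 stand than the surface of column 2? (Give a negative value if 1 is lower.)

−0.246 km

For any compensation level in the mantle, the mantle terms cancel and isostasy reduces to e = (Σt_1 − Σt_2) − (Σ(ρt)_1 − Σ(ρt)_2) / ρ_m.
Σt_1 = 31.2 km; Σt_2 = 26.56 km; Σ(ρt)_1 = 89056; Σ(ρt)_2 = 72639.3 (in km·kg/m³).
e = (31.2 − 26.56) − (89056 − 72639.3) / 3360 = −0.246 km.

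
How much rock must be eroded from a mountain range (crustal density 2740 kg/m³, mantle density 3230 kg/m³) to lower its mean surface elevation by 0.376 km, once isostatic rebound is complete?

2.48 km

Net drop Δ = e − u = e − e ρ_c/ρ_m = e (ρ_m − ρ_c)/ρ_m.
e = Δ ρ_m/(ρ_m − ρ_c) = 0.376 km × 3230/490 = 2.48 km.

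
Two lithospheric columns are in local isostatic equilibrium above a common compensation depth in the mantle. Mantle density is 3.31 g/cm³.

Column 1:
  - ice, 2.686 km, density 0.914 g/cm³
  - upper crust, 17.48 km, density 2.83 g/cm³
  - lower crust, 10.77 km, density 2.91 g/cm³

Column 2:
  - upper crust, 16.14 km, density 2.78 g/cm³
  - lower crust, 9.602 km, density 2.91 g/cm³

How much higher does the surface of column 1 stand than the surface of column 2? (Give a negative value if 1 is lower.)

2.04 km

For any compensation level in the mantle, the mantle terms cancel and isostasy reduces to e = (Σt_1 − Σt_2) − (Σ(ρt)_1 − Σ(ρt)_2) / ρ_m.
Σt_1 = 30.936 km; Σt_2 = 25.742 km; Σ(ρt)_1 = 83.264104; Σ(ρt)_2 = 72.81102 (in km·g/cm³).
e = (30.936 − 25.742) − (83.264104 − 72.81102) / 3.31 = 2.04 km.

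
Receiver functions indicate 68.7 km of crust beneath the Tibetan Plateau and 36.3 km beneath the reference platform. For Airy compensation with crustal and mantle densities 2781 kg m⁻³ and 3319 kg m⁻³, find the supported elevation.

Excess crust Δ = 68.7 km − 36.3 km = 32.4 km, split between elevation h and root r with h + r = Δ.
Airy balance ρ_c h = (ρ_m − ρ_c) r gives r = h ρ_c/(ρ_m − ρ_c), so h (1 + ρ_c/(ρ_m − ρ_c)) = Δ, i.e. h = Δ (ρ_m − ρ_c)/ρ_m.
h = 32.4 km × 538/3319 = 5.25 km.

5.25 km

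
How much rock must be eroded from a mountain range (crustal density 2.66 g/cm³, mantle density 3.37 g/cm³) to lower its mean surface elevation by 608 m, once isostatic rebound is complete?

2890 m

Net drop Δ = e − u = e − e ρ_c/ρ_m = e (ρ_m − ρ_c)/ρ_m.
e = Δ ρ_m/(ρ_m − ρ_c) = 608 m × 3.37/0.71 = 2890 m.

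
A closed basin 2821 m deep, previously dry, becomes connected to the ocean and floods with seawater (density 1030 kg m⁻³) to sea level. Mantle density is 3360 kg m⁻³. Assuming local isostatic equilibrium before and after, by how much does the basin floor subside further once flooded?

After flooding the water column is d + s deep. Its weight must equal the weight of mantle displaced by the extra subsidence s: (d + s) ρ_w = s ρ_m.
s = d ρ_w / (ρ_m − ρ_w) = 2821 m × 1030/(3360 − 1030) = 1250 m.

1250 m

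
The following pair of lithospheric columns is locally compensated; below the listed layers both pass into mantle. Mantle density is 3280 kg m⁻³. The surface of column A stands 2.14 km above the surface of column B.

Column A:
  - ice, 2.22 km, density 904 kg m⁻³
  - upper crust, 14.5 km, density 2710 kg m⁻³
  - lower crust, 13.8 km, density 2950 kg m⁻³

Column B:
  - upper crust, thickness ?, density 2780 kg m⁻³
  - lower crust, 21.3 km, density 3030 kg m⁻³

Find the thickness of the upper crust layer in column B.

11.5 km

Take the compensation level at the base of the deeper column (depth z_c below the surface of column A) and equate Σ ρ_i t_i down to z_c; mantle fills any gap and the z_c terms cancel.
Column A: 2.22×904 + 14.5×2710 + 13.8×2950 + (z_c − 30.52)×3280
Column B: 2.14×0 + x×2780 + 21.3×3030 + (z_c − 2.14 − 21.3 − x)×3280
The z_c×3280 term appears on both sides and cancels. Collect the known terms of each column as K = Σ(ρt)_known − 3280 × (depth of known layers): K_A = 82011.88 − 3280×30.52 = −18093.72; K_B = 64539 − 3280×(2.14 + 21.3) = −12344.2.
Balance: K_A = K_B − x×(3280 − 2780), so x = (K_B − K_A)/(3280 − 2780) = 5749.52/500 = 11.5 km.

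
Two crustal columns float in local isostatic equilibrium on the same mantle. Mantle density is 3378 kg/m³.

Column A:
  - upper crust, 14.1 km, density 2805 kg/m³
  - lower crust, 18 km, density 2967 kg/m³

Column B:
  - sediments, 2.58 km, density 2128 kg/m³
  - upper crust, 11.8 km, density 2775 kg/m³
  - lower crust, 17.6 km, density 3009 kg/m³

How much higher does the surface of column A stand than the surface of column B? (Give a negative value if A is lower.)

−0.402 km

For any compensation level in the mantle, the mantle terms cancel and isostasy reduces to e = (Σt_A − Σt_B) − (Σ(ρt)_A − Σ(ρt)_B) / ρ_m.
Σt_A = 32.1 km; Σt_B = 31.98 km; Σ(ρt)_A = 92956.5; Σ(ρt)_B = 91193.64 (in km·kg/m³).
e = (32.1 − 31.98) − (92956.5 − 91193.64) / 3378 = −0.402 km.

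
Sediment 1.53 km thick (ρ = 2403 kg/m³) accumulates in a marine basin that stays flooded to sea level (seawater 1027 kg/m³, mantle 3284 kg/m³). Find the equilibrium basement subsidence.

0.933 km

Submarine loading: the sediment displaces seawater, and the subsidence is in turn flooded, so s (ρ_m − ρ_w) = t (ρ_sed − ρ_w).
s = 1.53 km × (2403 − 1027) / (3284 − 1027) = 0.933 km.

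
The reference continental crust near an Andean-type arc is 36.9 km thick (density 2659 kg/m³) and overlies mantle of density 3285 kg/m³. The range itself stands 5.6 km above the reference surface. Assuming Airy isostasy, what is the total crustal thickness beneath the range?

Root depth r = h ρ_c / (ρ_m − ρ_c) = 5.6 km × 2659 / 626 = 23.79 km.
Total thickness = T + h + r = 36.9 km + 5.6 km + 23.79 km = 66.3 km.

66.3 km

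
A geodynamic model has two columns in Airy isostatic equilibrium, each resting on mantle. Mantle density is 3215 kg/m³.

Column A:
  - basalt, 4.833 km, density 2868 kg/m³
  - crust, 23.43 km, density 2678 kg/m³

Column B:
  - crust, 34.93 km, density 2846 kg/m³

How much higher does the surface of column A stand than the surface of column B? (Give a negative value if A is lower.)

0.426 km

For any compensation level in the mantle, the mantle terms cancel and isostasy reduces to e = (Σt_A − Σt_B) − (Σ(ρt)_A − Σ(ρt)_B) / ρ_m.
Σt_A = 28.263 km; Σt_B = 34.93 km; Σ(ρt)_A = 76606.584; Σ(ρt)_B = 99410.78 (in km·kg/m³).
e = (28.263 − 34.93) − (76606.584 − 99410.78) / 3215 = 0.426 km.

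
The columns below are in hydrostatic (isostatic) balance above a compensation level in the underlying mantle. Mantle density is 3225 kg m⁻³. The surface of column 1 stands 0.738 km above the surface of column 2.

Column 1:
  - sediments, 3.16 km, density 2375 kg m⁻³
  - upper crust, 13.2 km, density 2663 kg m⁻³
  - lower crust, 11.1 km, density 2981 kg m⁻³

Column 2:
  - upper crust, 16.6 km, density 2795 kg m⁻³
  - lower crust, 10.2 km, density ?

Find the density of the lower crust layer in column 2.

2900 kg m⁻³

Take the compensation level at the base of the deeper column (depth z_c below the surface of column 1) and equate Σ ρ_i t_i down to z_c; mantle fills any gap and the z_c terms cancel.
Column 1: 3.16×2375 + 13.2×2663 + 11.1×2981 + (z_c − 27.46)×3225
Column 2: 0.738×0 + 16.6×2795 + 10.2×ρ + (z_c − 0.738 − 26.8)×3225
The z_c×3225 term appears on both sides and cancels. Collect the known terms of each column as K = Σ(ρt)_known − 3225 × (depth of known layers): K_1 = 75745.7 − 3225×27.46 = −12812.8; K_2 = 46397 − 3225×(0.738 + 26.8) = −42413.05.
Balance: K_1 = K_2 + 10.2×ρ, so ρ = (K_1 − K_2)/10.2 = 29600.2/10.2 = 2900 kg m⁻³.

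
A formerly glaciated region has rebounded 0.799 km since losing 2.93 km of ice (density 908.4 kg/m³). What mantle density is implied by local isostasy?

3330 kg/m³

ρ_m = ρ_ice t / u = 908.4 × 2.93 km/0.799 km = 3330 kg/m³.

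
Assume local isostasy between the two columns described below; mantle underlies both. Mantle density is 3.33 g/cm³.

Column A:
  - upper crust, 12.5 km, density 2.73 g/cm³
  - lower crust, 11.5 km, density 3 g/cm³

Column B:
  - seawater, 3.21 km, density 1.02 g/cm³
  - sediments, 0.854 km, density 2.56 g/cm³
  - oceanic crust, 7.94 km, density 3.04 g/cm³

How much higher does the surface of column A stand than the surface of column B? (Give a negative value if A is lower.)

For any compensation level in the mantle, the mantle terms cancel and isostasy reduces to e = (Σt_A − Σt_B) − (Σ(ρt)_A − Σ(ρt)_B) / ρ_m.
Σt_A = 24 km; Σt_B = 12.004 km; Σ(ρt)_A = 68.625; Σ(ρt)_B = 29.59804 (in km·g/cm³).
e = (24 − 12.004) − (68.625 − 29.59804) / 3.33 = 0.276 km.

0.276 km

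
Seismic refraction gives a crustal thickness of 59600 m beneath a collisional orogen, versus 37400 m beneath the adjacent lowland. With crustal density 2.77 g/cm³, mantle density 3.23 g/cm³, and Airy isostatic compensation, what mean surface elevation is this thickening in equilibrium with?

Excess crust Δ = 59600 m − 37400 m = 22200 m, split between elevation h and root r with h + r = Δ.
Airy balance ρ_c h = (ρ_m − ρ_c) r gives r = h ρ_c/(ρ_m − ρ_c), so h (1 + ρ_c/(ρ_m − ρ_c)) = Δ, i.e. h = Δ (ρ_m − ρ_c)/ρ_m.
h = 22200 m × 0.46/3.23 = 3160 m.

3160 m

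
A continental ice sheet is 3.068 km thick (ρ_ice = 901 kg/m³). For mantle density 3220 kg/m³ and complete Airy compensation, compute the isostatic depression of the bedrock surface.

Balancing pressure at the compensation depth: the ice load ρ_ice t is balanced by mantle displaced below, ρ_m s.
s = t ρ_ice / ρ_m = 3.068 km × 901/3220 = 0.858 km.

0.858 km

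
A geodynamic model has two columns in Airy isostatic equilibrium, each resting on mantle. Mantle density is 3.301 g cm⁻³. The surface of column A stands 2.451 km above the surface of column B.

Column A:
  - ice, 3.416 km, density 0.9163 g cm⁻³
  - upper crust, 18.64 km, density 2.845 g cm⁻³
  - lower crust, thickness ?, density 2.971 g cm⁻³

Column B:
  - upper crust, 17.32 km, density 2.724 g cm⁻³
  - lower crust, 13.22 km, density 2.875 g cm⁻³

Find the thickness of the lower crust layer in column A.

21.4 km

Take the compensation level at the base of the deeper column (depth z_c below the surface of column A) and equate Σ ρ_i t_i down to z_c; mantle fills any gap and the z_c terms cancel.
Column A: 3.416×0.9163 + 18.64×2.845 + x×2.971 + (z_c − 22.056 − x)×3.301
Column B: 2.451×0 + 17.32×2.724 + 13.22×2.875 + (z_c − 2.451 − 30.54)×3.301
The z_c×3.301 term appears on both sides and cancels. Collect the known terms of each column as K = Σ(ρt)_known − 3.301 × (depth of known layers): K_A = 56.1608808 − 3.301×22.056 = −16.6459752; K_B = 85.18718 − 3.301×(2.451 + 30.54) = −23.716111.
Balance: K_A − x×(3.301 − 2.971) = K_B, so x = (K_A − K_B)/(3.301 − 2.971) = 7.07014/0.33 = 21.4 km.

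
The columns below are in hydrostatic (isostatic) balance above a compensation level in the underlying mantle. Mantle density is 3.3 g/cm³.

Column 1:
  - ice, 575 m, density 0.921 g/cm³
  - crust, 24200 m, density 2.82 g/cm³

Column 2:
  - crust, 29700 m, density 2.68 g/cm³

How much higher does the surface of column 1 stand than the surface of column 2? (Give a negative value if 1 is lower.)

−1650 m

For any compensation level in the mantle, the mantle terms cancel and isostasy reduces to e = (Σt_1 − Σt_2) − (Σ(ρt)_1 − Σ(ρt)_2) / ρ_m.
Σt_1 = 24775 m; Σt_2 = 29700 m; Σ(ρt)_1 = 68773.575; Σ(ρt)_2 = 79596 (in m·g/cm³).
e = (24775 − 29700) − (68773.575 − 79596) / 3.3 = −1650 m.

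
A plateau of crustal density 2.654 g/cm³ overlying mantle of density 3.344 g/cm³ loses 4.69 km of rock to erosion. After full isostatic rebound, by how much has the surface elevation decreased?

0.968 km

Rebound u = e ρ_c/ρ_m = 4.69 km × 2.654/3.344 = 3.722 km.
Net surface drop = e − u = 4.69 km − 3.722 km = e (ρ_m − ρ_c)/ρ_m = 0.968 km.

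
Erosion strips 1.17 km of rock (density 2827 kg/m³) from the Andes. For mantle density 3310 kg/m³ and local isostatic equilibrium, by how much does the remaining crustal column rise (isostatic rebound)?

Unloading: uplift u = e ρ_c/ρ_m = 1.17 km × 2827/3310 = 0.999 km.

0.999 km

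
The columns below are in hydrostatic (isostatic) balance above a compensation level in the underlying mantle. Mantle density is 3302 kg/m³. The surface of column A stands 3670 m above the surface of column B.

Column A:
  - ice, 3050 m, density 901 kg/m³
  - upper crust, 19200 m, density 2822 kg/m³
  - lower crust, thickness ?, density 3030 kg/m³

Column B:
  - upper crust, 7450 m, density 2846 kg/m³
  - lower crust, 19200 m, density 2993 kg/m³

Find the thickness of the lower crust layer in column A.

18000 m

Take the compensation level at the base of the deeper column (depth z_c below the surface of column A) and equate Σ ρ_i t_i down to z_c; mantle fills any gap and the z_c terms cancel.
Column A: 3050×901 + 19200×2822 + x×3030 + (z_c − 22250 − x)×3302
Column B: 3670×0 + 7450×2846 + 19200×2993 + (z_c − 3670 − 26650)×3302
The z_c×3302 term appears on both sides and cancels. Collect the known terms of each column as K = Σ(ρt)_known − 3302 × (depth of known layers): K_A = 56930450 − 3302×22250 = −16539050; K_B = 78668300 − 3302×(3670 + 26650) = −21448340.
Balance: K_A − x×(3302 − 3030) = K_B, so x = (K_A − K_B)/(3302 − 3030) = 4909290/272 = 18000 m.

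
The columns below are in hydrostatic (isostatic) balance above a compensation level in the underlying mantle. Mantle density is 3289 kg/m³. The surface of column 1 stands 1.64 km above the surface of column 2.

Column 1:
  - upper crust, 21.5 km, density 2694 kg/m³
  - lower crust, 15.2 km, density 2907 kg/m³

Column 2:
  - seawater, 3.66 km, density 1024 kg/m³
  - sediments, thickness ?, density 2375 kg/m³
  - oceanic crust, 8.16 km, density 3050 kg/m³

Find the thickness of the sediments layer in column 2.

Take the compensation level at the base of the deeper column (depth z_c below the surface of column 1) and equate Σ ρ_i t_i down to z_c; mantle fills any gap and the z_c terms cancel.
Column 1: 21.5×2694 + 15.2×2907 + (z_c − 36.7)×3289
Column 2: 1.64×0 + 3.66×1024 + x×2375 + 8.16×3050 + (z_c − 1.64 − 11.82 − x)×3289
The z_c×3289 term appears on both sides and cancels. Collect the known terms of each column as K = Σ(ρt)_known − 3289 × (depth of known layers): K_1 = 102107.4 − 3289×36.7 = −18598.9; K_2 = 28635.84 − 3289×(1.64 + 11.82) = −15634.1.
Balance: K_1 = K_2 − x×(3289 − 2375), so x = (K_2 − K_1)/(3289 − 2375) = 2964.8/914 = 3.24 km.

3.24 km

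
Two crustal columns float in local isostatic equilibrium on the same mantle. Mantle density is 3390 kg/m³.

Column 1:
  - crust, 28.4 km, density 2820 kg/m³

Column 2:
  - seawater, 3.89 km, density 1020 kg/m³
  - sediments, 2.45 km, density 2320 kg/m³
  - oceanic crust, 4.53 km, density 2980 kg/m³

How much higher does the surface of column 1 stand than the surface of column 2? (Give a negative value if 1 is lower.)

For any compensation level in the mantle, the mantle terms cancel and isostasy reduces to e = (Σt_1 − Σt_2) − (Σ(ρt)_1 − Σ(ρt)_2) / ρ_m.
Σt_1 = 28.4 km; Σt_2 = 10.87 km; Σ(ρt)_1 = 80088; Σ(ρt)_2 = 23151.2 (in km·kg/m³).
e = (28.4 − 10.87) − (80088 − 23151.2) / 3390 = 0.734 km.

0.734 km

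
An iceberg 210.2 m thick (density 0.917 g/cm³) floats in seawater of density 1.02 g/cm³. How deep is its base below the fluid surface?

189 m

Draft d = t ρ_obj/ρ_fluid = 210.2 m × 0.917/1.02 = 189 m.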